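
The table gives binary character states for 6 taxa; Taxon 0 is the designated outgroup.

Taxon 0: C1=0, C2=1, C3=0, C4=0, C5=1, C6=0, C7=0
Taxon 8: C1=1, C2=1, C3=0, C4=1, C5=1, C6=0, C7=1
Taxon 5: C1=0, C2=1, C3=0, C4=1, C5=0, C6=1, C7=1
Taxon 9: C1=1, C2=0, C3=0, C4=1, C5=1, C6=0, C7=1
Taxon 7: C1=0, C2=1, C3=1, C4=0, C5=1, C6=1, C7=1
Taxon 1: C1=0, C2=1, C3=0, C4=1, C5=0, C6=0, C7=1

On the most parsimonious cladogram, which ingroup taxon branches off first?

Taxon 7

Character polarity is set by the outgroup: the derived state is whichever differs from the outgroup's state, so for C2, C5 the derived state is '0', and for the remaining characters it is '1'.
Only Taxon 8 and Taxon 9 show the derived state '1' for C1, supporting them as a clade.
C2: derived state '0' in Taxon 9 only — an autapomorphy, so it tells us nothing about relationships among taxa.
C3: derived state '1' in Taxon 7 only — an autapomorphy, so it tells us nothing about relationships among taxa.
C4: derived state '1' in Taxon 1, Taxon 5, Taxon 8, and Taxon 9 only — synapomorphy for {Taxon 1, Taxon 5, Taxon 8, Taxon 9}.
C5 (derived state '0') is shared by Taxon 1 and Taxon 5 — a synapomorphy uniting that clade.
C6 (state '1') occurs in Taxon 5 and Taxon 7 but conflicts with the nesting implied by the other characters — most parsimoniously interpreted as homoplasy.
C7 (derived state '1') is shared by all ingroup taxa — unites the whole ingroup.
Most parsimonious ingroup topology: (((Taxon 8,Taxon 9),(Taxon 5,Taxon 1)),Taxon 7).
Taxon 7 is sister to the clade containing all other ingroup taxa, so it is the earliest-diverging (most basal) ingroup lineage.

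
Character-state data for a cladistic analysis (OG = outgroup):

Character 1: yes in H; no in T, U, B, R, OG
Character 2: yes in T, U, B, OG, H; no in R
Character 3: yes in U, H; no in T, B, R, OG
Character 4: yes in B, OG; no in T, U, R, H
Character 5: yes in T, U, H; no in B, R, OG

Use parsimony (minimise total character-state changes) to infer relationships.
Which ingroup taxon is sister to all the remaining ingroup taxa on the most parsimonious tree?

B

Character polarity is set by the outgroup: the derived state is whichever differs from the outgroup's state, so for Character 2, Character 4 the derived state is 'no', and for the remaining characters it is 'yes'.
Character 1 (derived state 'yes') is unique to H (autapomorphy; uninformative for grouping).
Character 2 (derived state 'no') is unique to R (autapomorphy; uninformative for grouping).
Character 3 (derived state 'yes') is shared by H and U — a synapomorphy uniting that clade.
Character 4: derived state 'no' in H, R, T, and U only — synapomorphy for {H, R, T, U}.
Only H, T, and U show the derived state 'yes' for Character 5, supporting them as a clade.
Most parsimonious ingroup topology: ((((U,H),T),R),B).
B is sister to the clade containing all other ingroup taxa, so it is the earliest-diverging (most basal) ingroup lineage.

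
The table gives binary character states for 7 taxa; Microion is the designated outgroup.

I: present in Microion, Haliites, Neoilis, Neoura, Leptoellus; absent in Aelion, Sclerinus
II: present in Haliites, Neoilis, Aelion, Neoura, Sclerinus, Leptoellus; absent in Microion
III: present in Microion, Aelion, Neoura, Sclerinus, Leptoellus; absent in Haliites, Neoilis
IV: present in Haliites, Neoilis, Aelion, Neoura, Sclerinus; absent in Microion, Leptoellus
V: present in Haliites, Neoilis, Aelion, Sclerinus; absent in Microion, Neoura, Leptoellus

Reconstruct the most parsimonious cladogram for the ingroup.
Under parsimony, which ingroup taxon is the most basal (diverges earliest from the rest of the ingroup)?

Character polarity is set by the outgroup: the derived state is whichever differs from the outgroup's state, so for I, III the derived state is 'absent', and for the remaining characters it is 'present'.
Only Aelion and Sclerinus show the derived state 'absent' for I, supporting them as a clade.
All ingroup taxa share the derived state 'present' for II; it defines the ingroup but does not resolve relationships within it.
III (derived state 'absent') is shared by Haliites and Neoilis — a synapomorphy uniting that clade.
Only Aelion, Haliites, Neoilis, Neoura, and Sclerinus show the derived state 'present' for IV, supporting them as a clade.
V: derived state 'present' in Aelion, Haliites, Neoilis, and Sclerinus only — synapomorphy for {Aelion, Haliites, Neoilis, Sclerinus}.
Most parsimonious ingroup topology: ((((Haliites,Neoilis),(Aelion,Sclerinus)),Neoura),Leptoellus).
Leptoellus is sister to the clade containing all other ingroup taxa, so it is the earliest-diverging (most basal) ingroup lineage.

Leptoellus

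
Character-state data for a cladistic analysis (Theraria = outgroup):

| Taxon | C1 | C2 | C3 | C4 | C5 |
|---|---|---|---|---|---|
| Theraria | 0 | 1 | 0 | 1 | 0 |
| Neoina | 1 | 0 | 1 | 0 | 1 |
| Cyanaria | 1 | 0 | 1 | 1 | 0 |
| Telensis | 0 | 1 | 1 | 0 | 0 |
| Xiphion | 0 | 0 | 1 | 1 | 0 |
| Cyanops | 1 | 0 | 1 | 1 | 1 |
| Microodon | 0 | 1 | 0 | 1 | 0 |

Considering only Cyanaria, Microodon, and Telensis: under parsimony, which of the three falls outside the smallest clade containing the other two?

Character polarity is set by the outgroup: the derived state is whichever differs from the outgroup's state, so for C2, C4 the derived state is '0', and for the remaining characters it is '1'.
Only Cyanaria, Cyanops, and Neoina show the derived state '1' for C1, supporting them as a clade.
C2: derived state '0' in Cyanaria, Cyanops, Neoina, and Xiphion only — synapomorphy for {Cyanaria, Cyanops, Neoina, Xiphion}.
C3: derived state '1' in Cyanaria, Cyanops, Neoina, Telensis, and Xiphion only — synapomorphy for {Cyanaria, Cyanops, Neoina, Telensis, Xiphion}.
C4 groups Neoina and Telensis, which is incompatible with the clades supported by the remaining characters; treating it as convergent (homoplasy) costs fewer steps than any alternative tree.
Only Cyanops and Neoina show the derived state '1' for C5, supporting them as a clade.
Most parsimonious ingroup topology: (((((Neoina,Cyanops),Cyanaria),Xiphion),Telensis),Microodon).
Cyanaria and Telensis share a more recent common ancestor with each other than either does with Microodon, so Microodon is the least closely related of the three.

Microodon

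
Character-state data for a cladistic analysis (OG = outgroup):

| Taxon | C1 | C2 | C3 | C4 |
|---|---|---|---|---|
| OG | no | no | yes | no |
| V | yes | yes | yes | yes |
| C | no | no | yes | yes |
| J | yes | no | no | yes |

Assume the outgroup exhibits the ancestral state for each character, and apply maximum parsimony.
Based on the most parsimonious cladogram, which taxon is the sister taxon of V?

J

Character polarity is set by the outgroup: the derived state is whichever differs from the outgroup's state, so for C3 the derived state is 'no', and for the remaining characters it is 'yes'.
C1: derived state 'yes' in J and V only — synapomorphy for {J, V}.
C2 (derived state 'yes') is unique to V (autapomorphy; uninformative for grouping).
C3: derived state 'no' in J only — an autapomorphy, so it tells us nothing about relationships among taxa.
C4 (derived state 'yes') is shared by all ingroup taxa — unites the whole ingroup.
Most parsimonious ingroup topology: ((V,J),C).
V and J form a cherry on this tree, so they are sister taxa.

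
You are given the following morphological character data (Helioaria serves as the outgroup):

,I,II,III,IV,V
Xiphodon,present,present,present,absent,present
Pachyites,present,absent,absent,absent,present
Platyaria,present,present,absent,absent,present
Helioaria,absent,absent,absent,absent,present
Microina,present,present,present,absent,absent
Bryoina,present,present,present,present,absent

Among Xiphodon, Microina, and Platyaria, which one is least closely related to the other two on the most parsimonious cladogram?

Character polarity is set by the outgroup: the derived state is whichever differs from the outgroup's state, so for V the derived state is 'absent', and for the remaining characters it is 'present'.
All ingroup taxa share the derived state 'present' for I; it defines the ingroup but does not resolve relationships within it.
II: derived state 'present' in Bryoina, Microina, Platyaria, and Xiphodon only — synapomorphy for {Bryoina, Microina, Platyaria, Xiphodon}.
Only Bryoina, Microina, and Xiphodon show the derived state 'present' for III, supporting them as a clade.
IV: derived state 'present' in Bryoina only — an autapomorphy, so it tells us nothing about relationships among taxa.
Only Bryoina and Microina show the derived state 'absent' for V, supporting them as a clade.
Most parsimonious ingroup topology: ((((Bryoina,Microina),Xiphodon),Platyaria),Pachyites).
Xiphodon and Microina share a more recent common ancestor with each other than either does with Platyaria, so Platyaria is the least closely related of the three.

Platyaria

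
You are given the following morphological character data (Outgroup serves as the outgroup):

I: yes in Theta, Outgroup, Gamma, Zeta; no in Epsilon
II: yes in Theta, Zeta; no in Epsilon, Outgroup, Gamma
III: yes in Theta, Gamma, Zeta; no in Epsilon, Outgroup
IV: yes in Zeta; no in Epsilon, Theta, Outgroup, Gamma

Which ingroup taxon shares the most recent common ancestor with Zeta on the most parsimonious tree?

Character polarity is set by the outgroup: the derived state is whichever differs from the outgroup's state, so for I the derived state is 'no', and for the remaining characters it is 'yes'.
I (derived state 'no') is unique to Epsilon (autapomorphy; uninformative for grouping).
II (derived state 'yes') is shared by Theta and Zeta — a synapomorphy uniting that clade.
III: derived state 'yes' in Gamma, Theta, and Zeta only — synapomorphy for {Gamma, Theta, Zeta}.
IV (derived state 'yes') is unique to Zeta (autapomorphy; uninformative for grouping).
Most parsimonious ingroup topology: (((Theta,Zeta),Gamma),Epsilon).
Zeta and Theta form a cherry on this tree, so they are sister taxa.

Theta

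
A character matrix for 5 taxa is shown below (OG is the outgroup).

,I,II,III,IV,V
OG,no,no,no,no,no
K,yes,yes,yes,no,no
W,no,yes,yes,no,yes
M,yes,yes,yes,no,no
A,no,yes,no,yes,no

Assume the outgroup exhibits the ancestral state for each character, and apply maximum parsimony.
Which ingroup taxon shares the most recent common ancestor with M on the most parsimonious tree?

K

The outgroup has state 'no' for every character, so 'yes' is the derived state throughout.
I: derived state 'yes' in K and M only — synapomorphy for {K, M}.
II (derived state 'yes') is shared by all ingroup taxa — unites the whole ingroup.
III (derived state 'yes') is shared by K, M, and W — a synapomorphy uniting that clade.
IV (derived state 'yes') is unique to A (autapomorphy; uninformative for grouping).
V (derived state 'yes') is unique to W (autapomorphy; uninformative for grouping).
Most parsimonious ingroup topology: (((K,M),W),A).
M and K form a cherry on this tree, so they are sister taxa.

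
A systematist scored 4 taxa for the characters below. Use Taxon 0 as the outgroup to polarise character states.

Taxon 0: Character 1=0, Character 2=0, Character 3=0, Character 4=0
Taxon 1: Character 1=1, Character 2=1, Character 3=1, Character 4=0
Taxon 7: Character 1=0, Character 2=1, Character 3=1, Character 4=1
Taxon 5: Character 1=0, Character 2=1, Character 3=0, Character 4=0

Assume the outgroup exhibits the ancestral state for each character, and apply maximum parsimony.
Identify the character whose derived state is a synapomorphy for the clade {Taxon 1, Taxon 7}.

Character 3

The outgroup has state '0' for every character, so '1' is the derived state throughout.
Character 1 (derived state '1') is unique to Taxon 1 (autapomorphy; uninformative for grouping).
Character 2 (derived state '1') is shared by all ingroup taxa — unites the whole ingroup.
Character 3: derived state '1' in Taxon 1 and Taxon 7 only — synapomorphy for {Taxon 1, Taxon 7}.
Character 4 (derived state '1') is unique to Taxon 7 (autapomorphy; uninformative for grouping).
Most parsimonious ingroup topology: ((Taxon 1,Taxon 7),Taxon 5).
The clade {Taxon 1, Taxon 7} is supported by Character 3: its derived state '1' occurs in exactly those taxa and in no other taxon (including the outgroup).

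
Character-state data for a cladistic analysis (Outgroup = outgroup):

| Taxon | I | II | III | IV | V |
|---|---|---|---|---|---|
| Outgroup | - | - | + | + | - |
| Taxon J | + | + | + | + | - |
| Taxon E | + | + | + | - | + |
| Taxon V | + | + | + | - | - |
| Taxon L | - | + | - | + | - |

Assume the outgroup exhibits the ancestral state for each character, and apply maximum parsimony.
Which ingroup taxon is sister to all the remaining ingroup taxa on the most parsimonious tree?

Taxon L

Character polarity is set by the outgroup: the derived state is whichever differs from the outgroup's state, so for III, IV the derived state is '-', and for the remaining characters it is '+'.
Only Taxon E, Taxon J, and Taxon V show the derived state '+' for I, supporting them as a clade.
All ingroup taxa share the derived state '+' for II; it defines the ingroup but does not resolve relationships within it.
III: derived state '-' in Taxon L only — an autapomorphy, so it tells us nothing about relationships among taxa.
IV: derived state '-' in Taxon E and Taxon V only — synapomorphy for {Taxon E, Taxon V}.
V (derived state '+') is unique to Taxon E (autapomorphy; uninformative for grouping).
Most parsimonious ingroup topology: ((Taxon J,(Taxon E,Taxon V)),Taxon L).
Taxon L is sister to the clade containing all other ingroup taxa, so it is the earliest-diverging (most basal) ingroup lineage.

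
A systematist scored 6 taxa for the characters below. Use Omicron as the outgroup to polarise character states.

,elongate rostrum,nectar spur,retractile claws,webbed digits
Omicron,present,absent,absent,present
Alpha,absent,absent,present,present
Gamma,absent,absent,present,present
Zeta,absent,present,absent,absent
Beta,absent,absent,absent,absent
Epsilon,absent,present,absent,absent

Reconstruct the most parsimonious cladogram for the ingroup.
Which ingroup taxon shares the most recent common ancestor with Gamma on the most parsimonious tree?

Character polarity is set by the outgroup: the derived state is whichever differs from the outgroup's state, so for elongate rostrum, webbed digits the derived state is 'absent', and for the remaining characters it is 'present'.
elongate rostrum (derived state 'absent') is shared by all ingroup taxa — unites the whole ingroup.
nectar spur: derived state 'present' in Epsilon and Zeta only — synapomorphy for {Epsilon, Zeta}.
retractile claws (derived state 'present') is shared by Alpha and Gamma — a synapomorphy uniting that clade.
Only Beta, Epsilon, and Zeta show the derived state 'absent' for webbed digits, supporting them as a clade.
Most parsimonious ingroup topology: ((Alpha,Gamma),((Zeta,Epsilon),Beta)).
Gamma and Alpha form a cherry on this tree, so they are sister taxa.

Alpha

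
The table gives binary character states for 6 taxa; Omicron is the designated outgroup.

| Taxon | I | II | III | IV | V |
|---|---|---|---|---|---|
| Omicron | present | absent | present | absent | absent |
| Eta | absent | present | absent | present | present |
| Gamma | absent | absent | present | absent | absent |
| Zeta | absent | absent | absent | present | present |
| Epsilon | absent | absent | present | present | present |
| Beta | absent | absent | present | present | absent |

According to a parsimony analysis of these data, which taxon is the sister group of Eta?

Character polarity is set by the outgroup: the derived state is whichever differs from the outgroup's state, so for I, III the derived state is 'absent', and for the remaining characters it is 'present'.
All ingroup taxa share the derived state 'absent' for I; it defines the ingroup but does not resolve relationships within it.
II: derived state 'present' in Eta only — an autapomorphy, so it tells us nothing about relationships among taxa.
Only Eta and Zeta show the derived state 'absent' for III, supporting them as a clade.
Only Beta, Epsilon, Eta, and Zeta show the derived state 'present' for IV, supporting them as a clade.
V (derived state 'present') is shared by Epsilon, Eta, and Zeta — a synapomorphy uniting that clade.
Most parsimonious ingroup topology: ((((Eta,Zeta),Epsilon),Beta),Gamma).
Eta and Zeta form a cherry on this tree, so they are sister taxa.

Zeta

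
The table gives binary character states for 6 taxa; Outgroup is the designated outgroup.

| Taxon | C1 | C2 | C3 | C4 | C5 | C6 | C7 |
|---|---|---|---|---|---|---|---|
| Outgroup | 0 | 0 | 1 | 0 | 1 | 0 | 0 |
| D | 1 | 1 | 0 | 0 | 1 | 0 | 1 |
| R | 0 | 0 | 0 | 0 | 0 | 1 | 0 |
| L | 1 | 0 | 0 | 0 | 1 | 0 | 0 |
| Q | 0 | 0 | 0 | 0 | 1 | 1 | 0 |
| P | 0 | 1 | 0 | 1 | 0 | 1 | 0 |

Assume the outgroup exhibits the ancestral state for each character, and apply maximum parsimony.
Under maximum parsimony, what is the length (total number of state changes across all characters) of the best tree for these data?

8

Character polarity is set by the outgroup: the derived state is whichever differs from the outgroup's state, so for C3, C5 the derived state is '0', and for the remaining characters it is '1'.
C1 (derived state '1') is shared by D and L — a synapomorphy uniting that clade.
C2 groups D and P, which is incompatible with the clades supported by the remaining characters; treating it as convergent (homoplasy) costs fewer steps than any alternative tree.
C3 (derived state '0') is shared by all ingroup taxa — unites the whole ingroup.
C4 (derived state '1') is unique to P (autapomorphy; uninformative for grouping).
C5 (derived state '0') is shared by P and R — a synapomorphy uniting that clade.
C6 (derived state '1') is shared by P, Q, and R — a synapomorphy uniting that clade.
C7 (derived state '1') is unique to D (autapomorphy; uninformative for grouping).
Most parsimonious ingroup topology: ((D,L),((R,P),Q)).
Changes per character on this tree: C1: 1; C2: 2; C3: 1; C4: 1; C5: 1; C6: 1; C7: 1.
Total = 8.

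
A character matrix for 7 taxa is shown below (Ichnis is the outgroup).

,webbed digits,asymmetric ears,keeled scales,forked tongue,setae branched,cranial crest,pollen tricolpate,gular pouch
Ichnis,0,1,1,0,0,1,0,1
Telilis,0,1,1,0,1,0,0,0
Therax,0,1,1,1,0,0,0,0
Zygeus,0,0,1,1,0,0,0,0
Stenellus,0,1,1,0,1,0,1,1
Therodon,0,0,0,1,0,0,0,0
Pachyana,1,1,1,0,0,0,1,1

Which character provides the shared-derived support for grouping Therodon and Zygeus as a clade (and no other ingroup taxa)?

Character polarity is set by the outgroup: the derived state is whichever differs from the outgroup's state, so for asymmetric ears, keeled scales, cranial crest, gular pouch the derived state is '0', and for the remaining characters it is '1'.
webbed digits (derived state '1') is unique to Pachyana (autapomorphy; uninformative for grouping).
asymmetric ears (derived state '0') is shared by Therodon and Zygeus — a synapomorphy uniting that clade.
keeled scales: derived state '0' in Therodon only — an autapomorphy, so it tells us nothing about relationships among taxa.
Only Therax, Therodon, and Zygeus show the derived state '1' for forked tongue, supporting them as a clade.
setae branched (state '1') occurs in Stenellus and Telilis but conflicts with the nesting implied by the other characters — most parsimoniously interpreted as homoplasy.
All ingroup taxa share the derived state '0' for cranial crest; it defines the ingroup but does not resolve relationships within it.
pollen tricolpate (derived state '1') is shared by Pachyana and Stenellus — a synapomorphy uniting that clade.
gular pouch (derived state '0') is shared by Telilis, Therax, Therodon, and Zygeus — a synapomorphy uniting that clade.
Most parsimonious ingroup topology: ((Telilis,(Therax,(Zygeus,Therodon))),(Stenellus,Pachyana)).
The clade {Therodon, Zygeus} is supported by asymmetric ears: its derived state '0' occurs in exactly those taxa and in no other taxon (including the outgroup).

asymmetric ears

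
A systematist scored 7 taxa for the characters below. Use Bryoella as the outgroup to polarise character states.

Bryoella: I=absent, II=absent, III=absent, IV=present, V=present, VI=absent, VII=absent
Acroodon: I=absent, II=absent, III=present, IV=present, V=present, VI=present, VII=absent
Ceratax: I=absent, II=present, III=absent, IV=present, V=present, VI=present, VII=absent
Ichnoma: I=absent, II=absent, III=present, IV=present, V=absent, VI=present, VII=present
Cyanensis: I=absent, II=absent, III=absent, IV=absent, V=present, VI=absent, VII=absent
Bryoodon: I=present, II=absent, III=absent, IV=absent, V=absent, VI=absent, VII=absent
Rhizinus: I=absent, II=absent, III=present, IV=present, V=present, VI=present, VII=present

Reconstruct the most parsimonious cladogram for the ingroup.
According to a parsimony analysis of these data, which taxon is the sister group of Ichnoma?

Character polarity is set by the outgroup: the derived state is whichever differs from the outgroup's state, so for IV, V the derived state is 'absent', and for the remaining characters it is 'present'.
I: derived state 'present' in Bryoodon only — an autapomorphy, so it tells us nothing about relationships among taxa.
II (derived state 'present') is unique to Ceratax (autapomorphy; uninformative for grouping).
Only Acroodon, Ichnoma, and Rhizinus show the derived state 'present' for III, supporting them as a clade.
IV: derived state 'absent' in Bryoodon and Cyanensis only — synapomorphy for {Bryoodon, Cyanensis}.
V groups Bryoodon and Ichnoma, which is incompatible with the clades supported by the remaining characters; treating it as convergent (homoplasy) costs fewer steps than any alternative tree.
VI: derived state 'present' in Acroodon, Ceratax, Ichnoma, and Rhizinus only — synapomorphy for {Acroodon, Ceratax, Ichnoma, Rhizinus}.
VII (derived state 'present') is shared by Ichnoma and Rhizinus — a synapomorphy uniting that clade.
Most parsimonious ingroup topology: (((Acroodon,(Ichnoma,Rhizinus)),Ceratax),(Cyanensis,Bryoodon)).
Ichnoma and Rhizinus form a cherry on this tree, so they are sister taxa.

Rhizinus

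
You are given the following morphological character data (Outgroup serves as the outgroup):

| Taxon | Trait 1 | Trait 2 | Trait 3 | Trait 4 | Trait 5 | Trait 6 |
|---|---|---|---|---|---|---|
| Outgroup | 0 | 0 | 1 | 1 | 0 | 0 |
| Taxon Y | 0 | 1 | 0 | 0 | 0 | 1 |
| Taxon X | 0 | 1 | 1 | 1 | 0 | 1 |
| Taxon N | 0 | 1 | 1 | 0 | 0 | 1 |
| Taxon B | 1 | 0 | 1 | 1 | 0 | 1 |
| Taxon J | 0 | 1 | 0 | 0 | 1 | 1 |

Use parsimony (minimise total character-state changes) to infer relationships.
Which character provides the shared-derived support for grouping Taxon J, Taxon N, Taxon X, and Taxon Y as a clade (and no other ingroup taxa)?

Trait 2

Character polarity is set by the outgroup: the derived state is whichever differs from the outgroup's state, so for Trait 3, Trait 4 the derived state is '0', and for the remaining characters it is '1'.
Trait 1 (derived state '1') is unique to Taxon B (autapomorphy; uninformative for grouping).
Trait 2: derived state '1' in Taxon J, Taxon N, Taxon X, and Taxon Y only — synapomorphy for {Taxon J, Taxon N, Taxon X, Taxon Y}.
Trait 3: derived state '0' in Taxon J and Taxon Y only — synapomorphy for {Taxon J, Taxon Y}.
Trait 4: derived state '0' in Taxon J, Taxon N, and Taxon Y only — synapomorphy for {Taxon J, Taxon N, Taxon Y}.
Trait 5: derived state '1' in Taxon J only — an autapomorphy, so it tells us nothing about relationships among taxa.
All ingroup taxa share the derived state '1' for Trait 6; it defines the ingroup but does not resolve relationships within it.
Most parsimonious ingroup topology: ((((Taxon Y,Taxon J),Taxon N),Taxon X),Taxon B).
The clade {Taxon J, Taxon N, Taxon X, Taxon Y} is supported by Trait 2: its derived state '1' occurs in exactly those taxa and in no other taxon (including the outgroup).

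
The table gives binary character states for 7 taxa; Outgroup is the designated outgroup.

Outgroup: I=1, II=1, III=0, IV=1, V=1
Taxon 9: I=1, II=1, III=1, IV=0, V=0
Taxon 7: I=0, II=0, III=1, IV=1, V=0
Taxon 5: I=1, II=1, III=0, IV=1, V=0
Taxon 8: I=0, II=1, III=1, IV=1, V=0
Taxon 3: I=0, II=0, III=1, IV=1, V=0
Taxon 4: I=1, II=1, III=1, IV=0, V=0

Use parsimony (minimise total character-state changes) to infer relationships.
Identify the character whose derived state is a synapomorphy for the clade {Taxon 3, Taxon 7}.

Character polarity is set by the outgroup: the derived state is whichever differs from the outgroup's state, so for I, II, IV, V the derived state is '0', and for the remaining characters it is '1'.
I (derived state '0') is shared by Taxon 3, Taxon 7, and Taxon 8 — a synapomorphy uniting that clade.
Only Taxon 3 and Taxon 7 show the derived state '0' for II, supporting them as a clade.
Only Taxon 3, Taxon 4, Taxon 7, Taxon 8, and Taxon 9 show the derived state '1' for III, supporting them as a clade.
IV (derived state '0') is shared by Taxon 4 and Taxon 9 — a synapomorphy uniting that clade.
V (derived state '0') is shared by all ingroup taxa — unites the whole ingroup.
Most parsimonious ingroup topology: (((Taxon 9,Taxon 4),((Taxon 7,Taxon 3),Taxon 8)),Taxon 5).
The clade {Taxon 3, Taxon 7} is supported by II: its derived state '0' occurs in exactly those taxa and in no other taxon (including the outgroup).

II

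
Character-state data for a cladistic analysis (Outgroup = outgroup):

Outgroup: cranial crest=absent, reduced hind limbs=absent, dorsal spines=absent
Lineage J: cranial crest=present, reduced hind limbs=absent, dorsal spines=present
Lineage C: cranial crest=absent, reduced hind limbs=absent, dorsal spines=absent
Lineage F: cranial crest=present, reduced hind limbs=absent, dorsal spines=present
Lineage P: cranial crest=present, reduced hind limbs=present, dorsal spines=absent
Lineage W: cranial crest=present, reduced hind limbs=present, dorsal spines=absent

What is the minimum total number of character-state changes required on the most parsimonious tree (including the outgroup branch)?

3

The outgroup has state 'absent' for every character, so 'present' is the derived state throughout.
cranial crest: derived state 'present' in Lineage F, Lineage J, Lineage P, and Lineage W only — synapomorphy for {Lineage F, Lineage J, Lineage P, Lineage W}.
reduced hind limbs (derived state 'present') is shared by Lineage P and Lineage W — a synapomorphy uniting that clade.
dorsal spines (derived state 'present') is shared by Lineage F and Lineage J — a synapomorphy uniting that clade.
Most parsimonious ingroup topology: (((Lineage J,Lineage F),(Lineage P,Lineage W)),Lineage C).
Changes per character on this tree: cranial crest: 1; reduced hind limbs: 1; dorsal spines: 1.
Total = 3.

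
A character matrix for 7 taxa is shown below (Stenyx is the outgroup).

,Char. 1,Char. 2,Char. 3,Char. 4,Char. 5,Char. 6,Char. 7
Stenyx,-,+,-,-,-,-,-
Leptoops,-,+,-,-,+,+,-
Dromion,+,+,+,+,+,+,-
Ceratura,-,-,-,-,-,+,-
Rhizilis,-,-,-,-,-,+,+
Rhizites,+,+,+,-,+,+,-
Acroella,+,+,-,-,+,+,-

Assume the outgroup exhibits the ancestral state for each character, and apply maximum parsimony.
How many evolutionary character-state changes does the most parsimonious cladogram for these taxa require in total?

7

Character polarity is set by the outgroup: the derived state is whichever differs from the outgroup's state, so for Char. 2 the derived state is '-', and for the remaining characters it is '+'.
Char. 1: derived state '+' in Acroella, Dromion, and Rhizites only — synapomorphy for {Acroella, Dromion, Rhizites}.
Char. 2 (derived state '-') is shared by Ceratura and Rhizilis — a synapomorphy uniting that clade.
Char. 3 (derived state '+') is shared by Dromion and Rhizites — a synapomorphy uniting that clade.
Char. 4: derived state '+' in Dromion only — an autapomorphy, so it tells us nothing about relationships among taxa.
Char. 5: derived state '+' in Acroella, Dromion, Leptoops, and Rhizites only — synapomorphy for {Acroella, Dromion, Leptoops, Rhizites}.
Char. 6 (derived state '+') is shared by all ingroup taxa — unites the whole ingroup.
Char. 7: derived state '+' in Rhizilis only — an autapomorphy, so it tells us nothing about relationships among taxa.
Most parsimonious ingroup topology: ((Leptoops,((Dromion,Rhizites),Acroella)),(Ceratura,Rhizilis)).
Changes per character on this tree: Char. 1: 1; Char. 2: 1; Char. 3: 1; Char. 4: 1; Char. 5: 1; Char. 6: 1; Char. 7: 1.
Total = 7.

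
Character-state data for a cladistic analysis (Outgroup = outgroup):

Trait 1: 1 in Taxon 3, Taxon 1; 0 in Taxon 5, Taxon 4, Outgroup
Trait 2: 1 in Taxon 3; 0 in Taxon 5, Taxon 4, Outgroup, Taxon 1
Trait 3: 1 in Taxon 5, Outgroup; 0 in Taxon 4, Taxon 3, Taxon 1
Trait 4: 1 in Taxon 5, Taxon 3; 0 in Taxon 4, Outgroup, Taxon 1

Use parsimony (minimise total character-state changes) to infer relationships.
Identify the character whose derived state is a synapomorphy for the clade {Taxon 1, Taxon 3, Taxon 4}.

Character polarity is set by the outgroup: the derived state is whichever differs from the outgroup's state, so for Trait 3 the derived state is '0', and for the remaining characters it is '1'.
Only Taxon 1 and Taxon 3 show the derived state '1' for Trait 1, supporting them as a clade.
Trait 2: derived state '1' in Taxon 3 only — an autapomorphy, so it tells us nothing about relationships among taxa.
Only Taxon 1, Taxon 3, and Taxon 4 show the derived state '0' for Trait 3, supporting them as a clade.
Trait 4 (state '1') occurs in Taxon 3 and Taxon 5 but conflicts with the nesting implied by the other characters — most parsimoniously interpreted as homoplasy.
Most parsimonious ingroup topology: (Taxon 5,(Taxon 4,(Taxon 1,Taxon 3))).
The clade {Taxon 1, Taxon 3, Taxon 4} is supported by Trait 3: its derived state '0' occurs in exactly those taxa and in no other taxon (including the outgroup).

Trait 3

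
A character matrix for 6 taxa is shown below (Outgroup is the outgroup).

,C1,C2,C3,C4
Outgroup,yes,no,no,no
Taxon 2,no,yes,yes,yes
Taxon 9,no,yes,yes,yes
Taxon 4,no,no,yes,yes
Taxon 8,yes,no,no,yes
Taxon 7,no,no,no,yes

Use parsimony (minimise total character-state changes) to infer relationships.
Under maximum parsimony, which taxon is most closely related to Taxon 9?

Character polarity is set by the outgroup: the derived state is whichever differs from the outgroup's state, so for C1 the derived state is 'no', and for the remaining characters it is 'yes'.
Only Taxon 2, Taxon 4, Taxon 7, and Taxon 9 show the derived state 'no' for C1, supporting them as a clade.
Only Taxon 2 and Taxon 9 show the derived state 'yes' for C2, supporting them as a clade.
Only Taxon 2, Taxon 4, and Taxon 9 show the derived state 'yes' for C3, supporting them as a clade.
All ingroup taxa share the derived state 'yes' for C4; it defines the ingroup but does not resolve relationships within it.
Most parsimonious ingroup topology: ((((Taxon 2,Taxon 9),Taxon 4),Taxon 7),Taxon 8).
Taxon 9 and Taxon 2 form a cherry on this tree, so they are sister taxa.

Taxon 2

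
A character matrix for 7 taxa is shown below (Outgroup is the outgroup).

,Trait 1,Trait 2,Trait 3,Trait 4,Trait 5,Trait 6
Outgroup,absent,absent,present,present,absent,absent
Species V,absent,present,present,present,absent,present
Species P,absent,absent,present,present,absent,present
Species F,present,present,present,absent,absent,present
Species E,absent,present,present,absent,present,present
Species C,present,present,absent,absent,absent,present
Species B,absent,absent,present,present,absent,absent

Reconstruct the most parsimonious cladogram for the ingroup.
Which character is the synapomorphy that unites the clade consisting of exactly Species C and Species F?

Trait 1

Character polarity is set by the outgroup: the derived state is whichever differs from the outgroup's state, so for Trait 3, Trait 4 the derived state is 'absent', and for the remaining characters it is 'present'.
Trait 1: derived state 'present' in Species C and Species F only — synapomorphy for {Species C, Species F}.
Only Species C, Species E, Species F, and Species V show the derived state 'present' for Trait 2, supporting them as a clade.
Trait 3 (derived state 'absent') is unique to Species C (autapomorphy; uninformative for grouping).
Trait 4 (derived state 'absent') is shared by Species C, Species E, and Species F — a synapomorphy uniting that clade.
Trait 5 (derived state 'present') is unique to Species E (autapomorphy; uninformative for grouping).
Only Species C, Species E, Species F, Species P, and Species V show the derived state 'present' for Trait 6, supporting them as a clade.
Most parsimonious ingroup topology: (((((Species F,Species C),Species E),Species V),Species P),Species B).
The clade {Species C, Species F} is supported by Trait 1: its derived state 'present' occurs in exactly those taxa and in no other taxon (including the outgroup).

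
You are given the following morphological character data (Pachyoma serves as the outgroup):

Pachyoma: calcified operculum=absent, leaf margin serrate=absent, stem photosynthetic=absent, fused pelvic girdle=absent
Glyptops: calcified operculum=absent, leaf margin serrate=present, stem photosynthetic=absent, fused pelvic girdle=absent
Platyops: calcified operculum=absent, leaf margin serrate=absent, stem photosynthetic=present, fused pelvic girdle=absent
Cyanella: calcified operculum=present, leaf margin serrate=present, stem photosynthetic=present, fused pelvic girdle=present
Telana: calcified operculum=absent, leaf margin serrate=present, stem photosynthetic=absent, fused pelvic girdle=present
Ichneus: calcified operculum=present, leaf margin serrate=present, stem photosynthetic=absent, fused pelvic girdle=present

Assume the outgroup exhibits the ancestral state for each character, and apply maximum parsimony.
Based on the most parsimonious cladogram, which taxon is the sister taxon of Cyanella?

The outgroup has state 'absent' for every character, so 'present' is the derived state throughout.
calcified operculum: derived state 'present' in Cyanella and Ichneus only — synapomorphy for {Cyanella, Ichneus}.
Only Cyanella, Glyptops, Ichneus, and Telana show the derived state 'present' for leaf margin serrate, supporting them as a clade.
stem photosynthetic groups Cyanella and Platyops, which is incompatible with the clades supported by the remaining characters; treating it as convergent (homoplasy) costs fewer steps than any alternative tree.
Only Cyanella, Ichneus, and Telana show the derived state 'present' for fused pelvic girdle, supporting them as a clade.
Most parsimonious ingroup topology: ((Glyptops,((Cyanella,Ichneus),Telana)),Platyops).
Cyanella and Ichneus form a cherry on this tree, so they are sister taxa.

Ichneus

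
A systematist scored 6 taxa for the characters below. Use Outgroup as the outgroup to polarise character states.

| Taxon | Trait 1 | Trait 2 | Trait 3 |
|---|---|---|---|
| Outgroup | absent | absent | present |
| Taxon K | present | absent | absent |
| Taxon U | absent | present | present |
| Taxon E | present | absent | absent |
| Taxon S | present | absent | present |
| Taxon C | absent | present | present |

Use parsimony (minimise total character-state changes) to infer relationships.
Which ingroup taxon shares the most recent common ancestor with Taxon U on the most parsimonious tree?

Taxon C

Character polarity is set by the outgroup: the derived state is whichever differs from the outgroup's state, so for Trait 3 the derived state is 'absent', and for the remaining characters it is 'present'.
Trait 1 (derived state 'present') is shared by Taxon E, Taxon K, and Taxon S — a synapomorphy uniting that clade.
Trait 2 (derived state 'present') is shared by Taxon C and Taxon U — a synapomorphy uniting that clade.
Only Taxon E and Taxon K show the derived state 'absent' for Trait 3, supporting them as a clade.
Most parsimonious ingroup topology: (((Taxon K,Taxon E),Taxon S),(Taxon U,Taxon C)).
Taxon U and Taxon C form a cherry on this tree, so they are sister taxa.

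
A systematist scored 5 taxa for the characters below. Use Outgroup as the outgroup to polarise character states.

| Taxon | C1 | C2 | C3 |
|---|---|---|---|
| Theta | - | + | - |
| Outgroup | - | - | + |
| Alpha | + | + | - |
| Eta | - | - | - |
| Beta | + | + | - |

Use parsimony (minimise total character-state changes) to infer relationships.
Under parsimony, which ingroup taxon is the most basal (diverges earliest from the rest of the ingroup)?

Character polarity is set by the outgroup: the derived state is whichever differs from the outgroup's state, so for C3 the derived state is '-', and for the remaining characters it is '+'.
Only Alpha and Beta show the derived state '+' for C1, supporting them as a clade.
C2 (derived state '+') is shared by Alpha, Beta, and Theta — a synapomorphy uniting that clade.
C3 (derived state '-') is shared by all ingroup taxa — unites the whole ingroup.
Most parsimonious ingroup topology: (((Beta,Alpha),Theta),Eta).
Eta is sister to the clade containing all other ingroup taxa, so it is the earliest-diverging (most basal) ingroup lineage.

Eta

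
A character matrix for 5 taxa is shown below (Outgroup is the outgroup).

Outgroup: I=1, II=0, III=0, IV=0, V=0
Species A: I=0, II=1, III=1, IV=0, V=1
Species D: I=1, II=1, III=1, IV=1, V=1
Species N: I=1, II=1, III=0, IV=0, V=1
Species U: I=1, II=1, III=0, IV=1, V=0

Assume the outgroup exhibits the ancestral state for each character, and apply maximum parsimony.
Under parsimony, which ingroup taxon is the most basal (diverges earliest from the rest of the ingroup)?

Species U

Character polarity is set by the outgroup: the derived state is whichever differs from the outgroup's state, so for I the derived state is '0', and for the remaining characters it is '1'.
I: derived state '0' in Species A only — an autapomorphy, so it tells us nothing about relationships among taxa.
All ingroup taxa share the derived state '1' for II; it defines the ingroup but does not resolve relationships within it.
III (derived state '1') is shared by Species A and Species D — a synapomorphy uniting that clade.
IV (state '1') occurs in Species D and Species U but conflicts with the nesting implied by the other characters — most parsimoniously interpreted as homoplasy.
V: derived state '1' in Species A, Species D, and Species N only — synapomorphy for {Species A, Species D, Species N}.
Most parsimonious ingroup topology: (((Species A,Species D),Species N),Species U).
Species U is sister to the clade containing all other ingroup taxa, so it is the earliest-diverging (most basal) ingroup lineage.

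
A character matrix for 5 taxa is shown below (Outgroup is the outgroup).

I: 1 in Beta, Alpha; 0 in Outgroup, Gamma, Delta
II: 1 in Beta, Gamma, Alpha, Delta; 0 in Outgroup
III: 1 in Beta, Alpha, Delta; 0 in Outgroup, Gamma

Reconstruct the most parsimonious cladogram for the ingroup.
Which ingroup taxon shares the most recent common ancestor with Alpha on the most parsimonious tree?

Beta

The outgroup has state '0' for every character, so '1' is the derived state throughout.
Only Alpha and Beta show the derived state '1' for I, supporting them as a clade.
II (derived state '1') is shared by all ingroup taxa — unites the whole ingroup.
Only Alpha, Beta, and Delta show the derived state '1' for III, supporting them as a clade.
Most parsimonious ingroup topology: (((Beta,Alpha),Delta),Gamma).
Alpha and Beta form a cherry on this tree, so they are sister taxa.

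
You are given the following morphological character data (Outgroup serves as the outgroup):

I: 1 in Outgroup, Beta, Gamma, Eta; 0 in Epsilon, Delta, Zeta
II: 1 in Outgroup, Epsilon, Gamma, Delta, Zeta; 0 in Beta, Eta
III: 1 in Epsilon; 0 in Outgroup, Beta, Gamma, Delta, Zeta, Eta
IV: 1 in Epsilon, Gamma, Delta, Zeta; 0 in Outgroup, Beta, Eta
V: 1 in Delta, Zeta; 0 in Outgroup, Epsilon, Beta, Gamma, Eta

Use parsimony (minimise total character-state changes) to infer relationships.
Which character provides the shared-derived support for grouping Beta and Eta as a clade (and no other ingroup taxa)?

Character polarity is set by the outgroup: the derived state is whichever differs from the outgroup's state, so for I, II the derived state is '0', and for the remaining characters it is '1'.
I: derived state '0' in Delta, Epsilon, and Zeta only — synapomorphy for {Delta, Epsilon, Zeta}.
II: derived state '0' in Beta and Eta only — synapomorphy for {Beta, Eta}.
III: derived state '1' in Epsilon only — an autapomorphy, so it tells us nothing about relationships among taxa.
Only Delta, Epsilon, Gamma, and Zeta show the derived state '1' for IV, supporting them as a clade.
V: derived state '1' in Delta and Zeta only — synapomorphy for {Delta, Zeta}.
Most parsimonious ingroup topology: (((Epsilon,(Delta,Zeta)),Gamma),(Beta,Eta)).
The clade {Beta, Eta} is supported by II: its derived state '0' occurs in exactly those taxa and in no other taxon (including the outgroup).

II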